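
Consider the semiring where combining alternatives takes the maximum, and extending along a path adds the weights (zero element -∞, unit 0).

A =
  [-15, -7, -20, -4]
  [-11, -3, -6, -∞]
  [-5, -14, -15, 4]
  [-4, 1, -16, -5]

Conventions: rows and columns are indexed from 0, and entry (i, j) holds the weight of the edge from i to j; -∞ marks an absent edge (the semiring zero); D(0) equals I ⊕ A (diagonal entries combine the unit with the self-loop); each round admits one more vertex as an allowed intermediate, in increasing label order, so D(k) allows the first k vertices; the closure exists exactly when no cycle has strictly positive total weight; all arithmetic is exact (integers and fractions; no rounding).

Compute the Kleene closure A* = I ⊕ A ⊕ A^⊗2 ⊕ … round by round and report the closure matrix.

D(0):
  [0, -7, -20, -4]
  [-11, 0, -6, -∞]
  [-5, -14, 0, 4]
  [-4, 1, -16, 0]
D(1):
  [0, -7, -20, -4]
  [-11, 0, -6, -15]
  [-5, -12, 0, 4]
  [-4, 1, -16, 0]
D(2):
  [0, -7, -13, -4]
  [-11, 0, -6, -15]
  [-5, -12, 0, 4]
  [-4, 1, -5, 0]
D(3):
  [0, -7, -13, -4]
  [-11, 0, -6, -2]
  [-5, -12, 0, 4]
  [-4, 1, -5, 0]
D(4):
  [0, -3, -9, -4]
  [-6, 0, -6, -2]
  [0, 5, 0, 4]
  [-4, 1, -5, 0]
Answer: A* = [[0, -3, -9, -4], [-6, 0, -6, -2], [0, 5, 0, 4], [-4, 1, -5, 0]]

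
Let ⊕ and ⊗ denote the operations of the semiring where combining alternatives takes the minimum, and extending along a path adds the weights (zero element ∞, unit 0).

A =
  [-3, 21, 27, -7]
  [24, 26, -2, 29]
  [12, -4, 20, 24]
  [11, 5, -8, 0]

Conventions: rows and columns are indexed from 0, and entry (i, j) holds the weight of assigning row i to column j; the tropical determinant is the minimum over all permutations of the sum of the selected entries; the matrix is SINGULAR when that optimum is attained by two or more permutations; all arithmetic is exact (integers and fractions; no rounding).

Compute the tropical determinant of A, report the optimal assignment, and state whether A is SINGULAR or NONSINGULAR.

σ = (0, 1, 2, 3): (-3) + 26 + 20 + 0 = 43
σ = (0, 1, 3, 2): (-3) + 26 + 24 + (-8) = 39
σ = (0, 2, 1, 3): (-3) + (-2) + (-4) + 0 = -9
σ = (0, 2, 3, 1): (-3) + (-2) + 24 + 5 = 24
σ = (0, 3, 1, 2): (-3) + 29 + (-4) + (-8) = 14
σ = (0, 3, 2, 1): (-3) + 29 + 20 + 5 = 51
σ = (1, 0, 2, 3): 21 + 24 + 20 + 0 = 65
σ = (1, 0, 3, 2): 21 + 24 + 24 + (-8) = 61
σ = (1, 2, 0, 3): 21 + (-2) + 12 + 0 = 31
σ = (1, 2, 3, 0): 21 + (-2) + 24 + 11 = 54
σ = (1, 3, 0, 2): 21 + 29 + 12 + (-8) = 54
σ = (1, 3, 2, 0): 21 + 29 + 20 + 11 = 81
σ = (2, 0, 1, 3): 27 + 24 + (-4) + 0 = 47
σ = (2, 0, 3, 1): 27 + 24 + 24 + 5 = 80
σ = (2, 1, 0, 3): 27 + 26 + 12 + 0 = 65
σ = (2, 1, 3, 0): 27 + 26 + 24 + 11 = 88
σ = (2, 3, 0, 1): 27 + 29 + 12 + 5 = 73
σ = (2, 3, 1, 0): 27 + 29 + (-4) + 11 = 63
σ = (3, 0, 1, 2): (-7) + 24 + (-4) + (-8) = 5
σ = (3, 0, 2, 1): (-7) + 24 + 20 + 5 = 42
σ = (3, 1, 0, 2): (-7) + 26 + 12 + (-8) = 23
σ = (3, 1, 2, 0): (-7) + 26 + 20 + 11 = 50
σ = (3, 2, 0, 1): (-7) + (-2) + 12 + 5 = 8
σ = (3, 2, 1, 0): (-7) + (-2) + (-4) + 11 = -2
Optimal value attained by: σ = (0, 2, 1, 3).
Answer: det⊕(A) = -9; verdict: NONSINGULAR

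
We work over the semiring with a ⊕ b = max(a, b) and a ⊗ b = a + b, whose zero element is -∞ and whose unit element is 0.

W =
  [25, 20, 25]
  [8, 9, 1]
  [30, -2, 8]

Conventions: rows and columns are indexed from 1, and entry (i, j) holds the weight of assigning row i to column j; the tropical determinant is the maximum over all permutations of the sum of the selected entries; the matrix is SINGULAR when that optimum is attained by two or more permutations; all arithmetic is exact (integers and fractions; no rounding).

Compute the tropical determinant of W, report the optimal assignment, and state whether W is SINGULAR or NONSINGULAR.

σ = (1, 2, 3): 25 + 9 + 8 = 42
σ = (1, 3, 2): 25 + 1 + (-2) = 24
σ = (2, 1, 3): 20 + 8 + 8 = 36
σ = (2, 3, 1): 20 + 1 + 30 = 51
σ = (3, 1, 2): 25 + 8 + (-2) = 31
σ = (3, 2, 1): 25 + 9 + 30 = 64
Optimal value attained by: σ = (3, 2, 1).
Answer: det⊕(W) = 64; verdict: NONSINGULAR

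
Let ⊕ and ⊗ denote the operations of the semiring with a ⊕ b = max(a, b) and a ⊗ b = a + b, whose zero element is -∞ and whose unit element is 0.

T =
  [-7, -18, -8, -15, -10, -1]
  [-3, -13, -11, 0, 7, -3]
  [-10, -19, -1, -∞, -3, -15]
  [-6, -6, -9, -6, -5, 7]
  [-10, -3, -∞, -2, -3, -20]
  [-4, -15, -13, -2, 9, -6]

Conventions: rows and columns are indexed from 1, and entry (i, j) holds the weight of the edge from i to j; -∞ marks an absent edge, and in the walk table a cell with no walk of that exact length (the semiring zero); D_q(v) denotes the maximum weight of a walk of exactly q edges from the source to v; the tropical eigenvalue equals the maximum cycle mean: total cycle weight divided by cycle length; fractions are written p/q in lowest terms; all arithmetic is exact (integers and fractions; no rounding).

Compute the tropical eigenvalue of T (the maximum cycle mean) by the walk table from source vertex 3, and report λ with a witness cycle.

q=0: [-∞, -∞, 0, -∞, -∞, -∞]
q=1: [-10, -19, -1, -∞, -3, -15]
q=2: [-11, -6, -2, -5, -4, -11]
q=3: [-9, -7, -3, -6, 1, 2]
q=4: [-2, -2, -4, 0, 11, 1]
q=5: [1, 8, -5, 9, 10, 7]
q=6: [5, 7, 0, 8, 16, 16]
Optimal cycle mean attained by: cycle 4->6->5->4, total 7 + 9 + (-2), length 3.
Answer: λ = 14/3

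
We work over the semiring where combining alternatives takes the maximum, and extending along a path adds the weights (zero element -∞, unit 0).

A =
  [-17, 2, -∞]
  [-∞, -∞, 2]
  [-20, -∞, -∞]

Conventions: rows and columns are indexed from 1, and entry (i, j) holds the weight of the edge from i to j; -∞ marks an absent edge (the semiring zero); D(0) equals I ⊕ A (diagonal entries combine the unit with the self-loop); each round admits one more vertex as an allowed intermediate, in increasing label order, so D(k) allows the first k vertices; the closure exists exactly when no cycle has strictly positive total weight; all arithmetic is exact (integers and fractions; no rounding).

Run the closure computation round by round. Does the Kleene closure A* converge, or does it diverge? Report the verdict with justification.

D(0):
  [0, 2, -∞]
  [-∞, 0, 2]
  [-20, -∞, 0]
D(1):
  [0, 2, -∞]
  [-∞, 0, 2]
  [-20, -18, 0]
D(2):
  [0, 2, 4]
  [-∞, 0, 2]
  [-20, -18, 0]
D(3):
  [0, 2, 4]
  [-18, 0, 2]
  [-20, -18, 0]
Key observation: every diagonal entry stays at the unit through all rounds, so no improving cycle exists.
Answer: CONVERGES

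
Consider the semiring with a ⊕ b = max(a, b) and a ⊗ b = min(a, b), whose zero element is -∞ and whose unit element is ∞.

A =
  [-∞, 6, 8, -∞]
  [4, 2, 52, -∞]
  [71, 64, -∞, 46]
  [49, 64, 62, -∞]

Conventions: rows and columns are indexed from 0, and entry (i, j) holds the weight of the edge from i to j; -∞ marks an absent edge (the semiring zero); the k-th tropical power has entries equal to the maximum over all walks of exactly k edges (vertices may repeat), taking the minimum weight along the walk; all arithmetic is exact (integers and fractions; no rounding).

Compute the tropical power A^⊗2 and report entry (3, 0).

A^⊗2:
  [8, 8, 6, 8]
  [52, 52, 4, 46]
  [46, 46, 52, -∞]
  [62, 62, 52, 46]
Key observation: the optimum is the walk 3->2->0, with weight 62 min 71 = 62.
Optimal value attained by: walk 3->2->0.
Answer: (A^⊗2)[3][0] = 62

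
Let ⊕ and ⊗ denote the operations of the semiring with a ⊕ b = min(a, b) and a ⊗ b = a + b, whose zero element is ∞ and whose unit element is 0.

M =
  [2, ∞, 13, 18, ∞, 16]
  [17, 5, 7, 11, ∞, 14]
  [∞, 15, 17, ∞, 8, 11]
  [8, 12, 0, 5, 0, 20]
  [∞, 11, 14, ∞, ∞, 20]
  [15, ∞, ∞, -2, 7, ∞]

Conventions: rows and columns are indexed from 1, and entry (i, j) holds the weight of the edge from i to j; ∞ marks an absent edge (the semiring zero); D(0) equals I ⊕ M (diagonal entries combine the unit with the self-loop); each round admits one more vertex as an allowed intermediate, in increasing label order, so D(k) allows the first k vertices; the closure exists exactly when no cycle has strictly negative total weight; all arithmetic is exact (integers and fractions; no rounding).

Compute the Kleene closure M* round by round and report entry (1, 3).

D(0):
  [0, ∞, 13, 18, ∞, 16]
  [17, 0, 7, 11, ∞, 14]
  [∞, 15, 0, ∞, 8, 11]
  [8, 12, 0, 0, 0, 20]
  [∞, 11, 14, ∞, 0, 20]
  [15, ∞, ∞, -2, 7, 0]
D(1):
  [0, ∞, 13, 18, ∞, 16]
  [17, 0, 7, 11, ∞, 14]
  [∞, 15, 0, ∞, 8, 11]
  [8, 12, 0, 0, 0, 20]
  [∞, 11, 14, ∞, 0, 20]
  [15, ∞, 28, -2, 7, 0]
D(2):
  [0, ∞, 13, 18, ∞, 16]
  [17, 0, 7, 11, ∞, 14]
  [32, 15, 0, 26, 8, 11]
  [8, 12, 0, 0, 0, 20]
  [28, 11, 14, 22, 0, 20]
  [15, ∞, 28, -2, 7, 0]
D(3):
  [0, 28, 13, 18, 21, 16]
  [17, 0, 7, 11, 15, 14]
  [32, 15, 0, 26, 8, 11]
  [8, 12, 0, 0, 0, 11]
  [28, 11, 14, 22, 0, 20]
  [15, 43, 28, -2, 7, 0]
D(4):
  [0, 28, 13, 18, 18, 16]
  [17, 0, 7, 11, 11, 14]
  [32, 15, 0, 26, 8, 11]
  [8, 12, 0, 0, 0, 11]
  [28, 11, 14, 22, 0, 20]
  [6, 10, -2, -2, -2, 0]
D(5):
  [0, 28, 13, 18, 18, 16]
  [17, 0, 7, 11, 11, 14]
  [32, 15, 0, 26, 8, 11]
  [8, 11, 0, 0, 0, 11]
  [28, 11, 14, 22, 0, 20]
  [6, 9, -2, -2, -2, 0]
D(6):
  [0, 25, 13, 14, 14, 16]
  [17, 0, 7, 11, 11, 14]
  [17, 15, 0, 9, 8, 11]
  [8, 11, 0, 0, 0, 11]
  [26, 11, 14, 18, 0, 20]
  [6, 9, -2, -2, -2, 0]
Answer: M*[1][3] = 13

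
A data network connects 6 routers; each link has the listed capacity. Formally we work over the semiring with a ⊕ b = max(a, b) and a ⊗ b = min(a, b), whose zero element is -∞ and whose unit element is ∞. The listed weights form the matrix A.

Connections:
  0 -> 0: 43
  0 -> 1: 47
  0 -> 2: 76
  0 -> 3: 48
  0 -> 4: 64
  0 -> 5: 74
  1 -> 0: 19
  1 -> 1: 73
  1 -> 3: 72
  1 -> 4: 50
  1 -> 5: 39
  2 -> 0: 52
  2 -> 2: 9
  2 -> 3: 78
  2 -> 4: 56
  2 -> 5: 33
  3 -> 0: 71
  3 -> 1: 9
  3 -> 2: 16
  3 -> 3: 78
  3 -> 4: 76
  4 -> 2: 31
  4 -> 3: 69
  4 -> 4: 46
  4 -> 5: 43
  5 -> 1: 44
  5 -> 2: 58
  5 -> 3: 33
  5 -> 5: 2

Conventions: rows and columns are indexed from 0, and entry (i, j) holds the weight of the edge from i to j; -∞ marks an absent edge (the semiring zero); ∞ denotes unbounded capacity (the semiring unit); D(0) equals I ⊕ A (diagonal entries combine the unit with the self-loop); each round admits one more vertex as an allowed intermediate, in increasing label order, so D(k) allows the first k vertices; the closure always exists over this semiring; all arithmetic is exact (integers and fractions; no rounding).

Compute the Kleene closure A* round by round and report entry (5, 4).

D(0):
  [∞, 47, 76, 48, 64, 74]
  [19, ∞, -∞, 72, 50, 39]
  [52, -∞, ∞, 78, 56, 33]
  [71, 9, 16, ∞, 76, -∞]
  [-∞, -∞, 31, 69, ∞, 43]
  [-∞, 44, 58, 33, -∞, ∞]
D(1):
  [∞, 47, 76, 48, 64, 74]
  [19, ∞, 19, 72, 50, 39]
  [52, 47, ∞, 78, 56, 52]
  [71, 47, 71, ∞, 76, 71]
  [-∞, -∞, 31, 69, ∞, 43]
  [-∞, 44, 58, 33, -∞, ∞]
D(2):
  [∞, 47, 76, 48, 64, 74]
  [19, ∞, 19, 72, 50, 39]
  [52, 47, ∞, 78, 56, 52]
  [71, 47, 71, ∞, 76, 71]
  [-∞, -∞, 31, 69, ∞, 43]
  [19, 44, 58, 44, 44, ∞]
D(3):
  [∞, 47, 76, 76, 64, 74]
  [19, ∞, 19, 72, 50, 39]
  [52, 47, ∞, 78, 56, 52]
  [71, 47, 71, ∞, 76, 71]
  [31, 31, 31, 69, ∞, 43]
  [52, 47, 58, 58, 56, ∞]
D(4):
  [∞, 47, 76, 76, 76, 74]
  [71, ∞, 71, 72, 72, 71]
  [71, 47, ∞, 78, 76, 71]
  [71, 47, 71, ∞, 76, 71]
  [69, 47, 69, 69, ∞, 69]
  [58, 47, 58, 58, 58, ∞]
D(5):
  [∞, 47, 76, 76, 76, 74]
  [71, ∞, 71, 72, 72, 71]
  [71, 47, ∞, 78, 76, 71]
  [71, 47, 71, ∞, 76, 71]
  [69, 47, 69, 69, ∞, 69]
  [58, 47, 58, 58, 58, ∞]
D(6):
  [∞, 47, 76, 76, 76, 74]
  [71, ∞, 71, 72, 72, 71]
  [71, 47, ∞, 78, 76, 71]
  [71, 47, 71, ∞, 76, 71]
  [69, 47, 69, 69, ∞, 69]
  [58, 47, 58, 58, 58, ∞]
Answer: A*[5][4] = 58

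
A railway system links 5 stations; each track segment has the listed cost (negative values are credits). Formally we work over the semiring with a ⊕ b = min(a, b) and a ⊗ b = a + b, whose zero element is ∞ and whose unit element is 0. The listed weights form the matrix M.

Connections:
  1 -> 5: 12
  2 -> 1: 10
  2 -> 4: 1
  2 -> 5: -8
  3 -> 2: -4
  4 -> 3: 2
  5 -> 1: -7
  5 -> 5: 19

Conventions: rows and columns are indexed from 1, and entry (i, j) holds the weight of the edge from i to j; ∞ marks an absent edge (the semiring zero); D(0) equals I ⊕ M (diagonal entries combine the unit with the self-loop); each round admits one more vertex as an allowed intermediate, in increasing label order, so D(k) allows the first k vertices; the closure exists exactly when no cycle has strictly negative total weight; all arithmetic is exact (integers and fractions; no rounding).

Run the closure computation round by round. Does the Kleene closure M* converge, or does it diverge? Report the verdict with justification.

D(0):
  [0, ∞, ∞, ∞, 12]
  [10, 0, ∞, 1, -8]
  [∞, -4, 0, ∞, ∞]
  [∞, ∞, 2, 0, ∞]
  [-7, ∞, ∞, ∞, 0]
D(1):
  [0, ∞, ∞, ∞, 12]
  [10, 0, ∞, 1, -8]
  [∞, -4, 0, ∞, ∞]
  [∞, ∞, 2, 0, ∞]
  [-7, ∞, ∞, ∞, 0]
D(2):
  [0, ∞, ∞, ∞, 12]
  [10, 0, ∞, 1, -8]
  [6, -4, 0, -3, -12]
  [∞, ∞, 2, 0, ∞]
  [-7, ∞, ∞, ∞, 0]
Detection: at round 3, diagonal entry (4, 4) turns strictly negative.
Key observation: the cycle 4->3->2->4 has total weight 2 + (-4) + 1, which is strictly negative.
Answer: DIVERGES — negative cycle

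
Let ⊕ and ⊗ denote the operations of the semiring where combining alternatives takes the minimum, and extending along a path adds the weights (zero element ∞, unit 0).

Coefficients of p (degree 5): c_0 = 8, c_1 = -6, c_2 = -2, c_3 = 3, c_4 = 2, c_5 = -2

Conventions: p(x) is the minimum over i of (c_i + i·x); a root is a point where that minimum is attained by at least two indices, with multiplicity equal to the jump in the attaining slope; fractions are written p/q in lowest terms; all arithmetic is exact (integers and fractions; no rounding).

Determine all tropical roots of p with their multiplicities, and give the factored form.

hull edge (i=0, c=8) to (i=1, c=-6): slope -14, span 1
hull edge (i=1, c=-6) to (i=5, c=-2): slope 1, span 4
Factored form: p(x) = -2 ⊗ (x ⊕ (-1)) ⊗ (x ⊕ (-1)) ⊗ (x ⊕ (-1)) ⊗ (x ⊕ (-1)) ⊗ (x ⊕ 14)
Answer: roots = -1 (mult 4), 14 (mult 1)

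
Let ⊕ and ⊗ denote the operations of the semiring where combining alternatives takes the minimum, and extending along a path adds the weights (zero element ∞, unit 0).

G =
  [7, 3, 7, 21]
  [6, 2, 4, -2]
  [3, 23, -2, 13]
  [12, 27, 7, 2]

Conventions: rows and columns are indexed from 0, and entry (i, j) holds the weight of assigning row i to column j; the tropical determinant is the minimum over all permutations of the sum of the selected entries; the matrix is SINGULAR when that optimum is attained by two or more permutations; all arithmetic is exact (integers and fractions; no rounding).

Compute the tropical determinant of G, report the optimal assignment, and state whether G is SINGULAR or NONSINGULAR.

σ = (0, 1, 2, 3): 7 + 2 + (-2) + 2 = 9
σ = (0, 1, 3, 2): 7 + 2 + 13 + 7 = 29
σ = (0, 2, 1, 3): 7 + 4 + 23 + 2 = 36
σ = (0, 2, 3, 1): 7 + 4 + 13 + 27 = 51
σ = (0, 3, 1, 2): 7 + (-2) + 23 + 7 = 35
σ = (0, 3, 2, 1): 7 + (-2) + (-2) + 27 = 30
σ = (1, 0, 2, 3): 3 + 6 + (-2) + 2 = 9
σ = (1, 0, 3, 2): 3 + 6 + 13 + 7 = 29
σ = (1, 2, 0, 3): 3 + 4 + 3 + 2 = 12
σ = (1, 2, 3, 0): 3 + 4 + 13 + 12 = 32
σ = (1, 3, 0, 2): 3 + (-2) + 3 + 7 = 11
σ = (1, 3, 2, 0): 3 + (-2) + (-2) + 12 = 11
σ = (2, 0, 1, 3): 7 + 6 + 23 + 2 = 38
σ = (2, 0, 3, 1): 7 + 6 + 13 + 27 = 53
σ = (2, 1, 0, 3): 7 + 2 + 3 + 2 = 14
σ = (2, 1, 3, 0): 7 + 2 + 13 + 12 = 34
σ = (2, 3, 0, 1): 7 + (-2) + 3 + 27 = 35
σ = (2, 3, 1, 0): 7 + (-2) + 23 + 12 = 40
σ = (3, 0, 1, 2): 21 + 6 + 23 + 7 = 57
σ = (3, 0, 2, 1): 21 + 6 + (-2) + 27 = 52
σ = (3, 1, 0, 2): 21 + 2 + 3 + 7 = 33
σ = (3, 1, 2, 0): 21 + 2 + (-2) + 12 = 33
σ = (3, 2, 0, 1): 21 + 4 + 3 + 27 = 55
σ = (3, 2, 1, 0): 21 + 4 + 23 + 12 = 60
Optimal value attained by: σ = (0, 1, 2, 3).
Answer: det⊕(G) = 9; verdict: SINGULAR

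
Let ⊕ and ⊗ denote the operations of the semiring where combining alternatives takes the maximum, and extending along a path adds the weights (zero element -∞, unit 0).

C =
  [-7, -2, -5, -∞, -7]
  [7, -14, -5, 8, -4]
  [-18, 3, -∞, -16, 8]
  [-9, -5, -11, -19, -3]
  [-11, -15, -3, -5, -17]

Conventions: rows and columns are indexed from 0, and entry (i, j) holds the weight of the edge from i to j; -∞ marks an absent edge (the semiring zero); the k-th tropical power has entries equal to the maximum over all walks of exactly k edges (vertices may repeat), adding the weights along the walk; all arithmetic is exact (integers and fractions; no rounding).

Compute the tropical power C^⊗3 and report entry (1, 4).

C^⊗2:
  [5, -2, -7, 6, 3]
  [0, 5, 2, -6, 5]
  [10, -7, 5, 11, -1]
  [2, -8, -6, 3, -3]
  [-8, 0, -16, -7, 5]
C^⊗3:
  [5, 3, 0, 6, 3]
  [12, 5, 2, 13, 10]
  [3, 8, 5, 1, 13]
  [-1, 0, -3, 0, 2]
  [7, -10, 2, 8, -4]
Key observation: the optimum is the walk 1->0->2->4, with weight 7 + (-5) + 8 = 10.
Optimal value attained by: walk 1->0->2->4.
Answer: (C^⊗3)[1][4] = 10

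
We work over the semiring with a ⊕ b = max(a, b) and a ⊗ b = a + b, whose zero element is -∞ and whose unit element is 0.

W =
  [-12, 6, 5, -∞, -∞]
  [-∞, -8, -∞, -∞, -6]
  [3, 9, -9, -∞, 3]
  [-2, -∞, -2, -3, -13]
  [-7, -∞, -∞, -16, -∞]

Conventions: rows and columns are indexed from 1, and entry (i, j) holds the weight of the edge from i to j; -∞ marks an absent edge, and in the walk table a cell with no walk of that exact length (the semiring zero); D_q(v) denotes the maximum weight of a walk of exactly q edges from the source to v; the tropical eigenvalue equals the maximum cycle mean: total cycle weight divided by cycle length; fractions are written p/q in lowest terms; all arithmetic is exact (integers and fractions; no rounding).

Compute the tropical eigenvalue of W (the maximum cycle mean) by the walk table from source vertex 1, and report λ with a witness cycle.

q=0: [0, -∞, -∞, -∞, -∞]
q=1: [-12, 6, 5, -∞, -∞]
q=2: [8, 14, -4, -∞, 8]
q=3: [1, 14, 13, -8, 8]
q=4: [16, 22, 6, -8, 16]
q=5: [9, 22, 21, 0, 16]
Optimal cycle mean attained by: cycle 1->3->1, total 5 + 3, length 2.
Answer: λ = 4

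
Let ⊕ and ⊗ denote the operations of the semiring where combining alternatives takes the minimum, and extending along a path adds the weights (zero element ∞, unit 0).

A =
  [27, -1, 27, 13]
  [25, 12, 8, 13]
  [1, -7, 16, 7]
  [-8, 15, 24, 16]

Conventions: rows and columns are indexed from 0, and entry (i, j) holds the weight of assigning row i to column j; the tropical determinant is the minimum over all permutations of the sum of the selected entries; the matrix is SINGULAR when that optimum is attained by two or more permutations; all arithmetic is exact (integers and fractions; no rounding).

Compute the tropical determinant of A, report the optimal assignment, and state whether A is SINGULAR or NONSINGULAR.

σ = (0, 1, 2, 3): 27 + 12 + 16 + 16 = 71
σ = (0, 1, 3, 2): 27 + 12 + 7 + 24 = 70
σ = (0, 2, 1, 3): 27 + 8 + (-7) + 16 = 44
σ = (0, 2, 3, 1): 27 + 8 + 7 + 15 = 57
σ = (0, 3, 1, 2): 27 + 13 + (-7) + 24 = 57
σ = (0, 3, 2, 1): 27 + 13 + 16 + 15 = 71
σ = (1, 0, 2, 3): (-1) + 25 + 16 + 16 = 56
σ = (1, 0, 3, 2): (-1) + 25 + 7 + 24 = 55
σ = (1, 2, 0, 3): (-1) + 8 + 1 + 16 = 24
σ = (1, 2, 3, 0): (-1) + 8 + 7 + (-8) = 6
σ = (1, 3, 0, 2): (-1) + 13 + 1 + 24 = 37
σ = (1, 3, 2, 0): (-1) + 13 + 16 + (-8) = 20
σ = (2, 0, 1, 3): 27 + 25 + (-7) + 16 = 61
σ = (2, 0, 3, 1): 27 + 25 + 7 + 15 = 74
σ = (2, 1, 0, 3): 27 + 12 + 1 + 16 = 56
σ = (2, 1, 3, 0): 27 + 12 + 7 + (-8) = 38
σ = (2, 3, 0, 1): 27 + 13 + 1 + 15 = 56
σ = (2, 3, 1, 0): 27 + 13 + (-7) + (-8) = 25
σ = (3, 0, 1, 2): 13 + 25 + (-7) + 24 = 55
σ = (3, 0, 2, 1): 13 + 25 + 16 + 15 = 69
σ = (3, 1, 0, 2): 13 + 12 + 1 + 24 = 50
σ = (3, 1, 2, 0): 13 + 12 + 16 + (-8) = 33
σ = (3, 2, 0, 1): 13 + 8 + 1 + 15 = 37
σ = (3, 2, 1, 0): 13 + 8 + (-7) + (-8) = 6
Optimal value attained by: σ = (1, 2, 3, 0).
Answer: det⊕(A) = 6; verdict: SINGULAR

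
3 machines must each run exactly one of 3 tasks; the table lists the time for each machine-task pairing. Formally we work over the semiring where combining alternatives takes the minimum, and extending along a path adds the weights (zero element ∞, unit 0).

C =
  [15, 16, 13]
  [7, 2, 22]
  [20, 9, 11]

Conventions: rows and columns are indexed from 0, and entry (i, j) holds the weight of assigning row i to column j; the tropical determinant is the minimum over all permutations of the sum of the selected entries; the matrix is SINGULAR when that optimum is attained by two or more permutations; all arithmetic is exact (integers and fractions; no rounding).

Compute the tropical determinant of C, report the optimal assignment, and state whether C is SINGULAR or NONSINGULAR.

σ = (0, 1, 2): 15 + 2 + 11 = 28
σ = (0, 2, 1): 15 + 22 + 9 = 46
σ = (1, 0, 2): 16 + 7 + 11 = 34
σ = (1, 2, 0): 16 + 22 + 20 = 58
σ = (2, 0, 1): 13 + 7 + 9 = 29
σ = (2, 1, 0): 13 + 2 + 20 = 35
Optimal value attained by: σ = (0, 1, 2).
Answer: det⊕(C) = 28; verdict: NONSINGULAR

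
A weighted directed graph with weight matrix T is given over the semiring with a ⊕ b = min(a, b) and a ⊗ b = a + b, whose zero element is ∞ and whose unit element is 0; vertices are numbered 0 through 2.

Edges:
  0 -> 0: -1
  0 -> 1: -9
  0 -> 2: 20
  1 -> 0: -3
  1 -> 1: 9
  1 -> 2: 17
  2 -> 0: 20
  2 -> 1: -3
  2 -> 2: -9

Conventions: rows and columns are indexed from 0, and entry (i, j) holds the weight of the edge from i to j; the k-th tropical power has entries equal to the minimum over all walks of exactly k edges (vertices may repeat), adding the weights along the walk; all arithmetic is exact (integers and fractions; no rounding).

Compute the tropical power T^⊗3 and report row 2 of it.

T^⊗2:
  [-12, -10, 8]
  [-4, -12, 8]
  [-6, -12, -18]
T^⊗3:
  [-13, -21, -1]
  [-15, -13, -1]
  [-15, -21, -27]
Answer: row 2 of T^⊗3 = [-15, -21, -27]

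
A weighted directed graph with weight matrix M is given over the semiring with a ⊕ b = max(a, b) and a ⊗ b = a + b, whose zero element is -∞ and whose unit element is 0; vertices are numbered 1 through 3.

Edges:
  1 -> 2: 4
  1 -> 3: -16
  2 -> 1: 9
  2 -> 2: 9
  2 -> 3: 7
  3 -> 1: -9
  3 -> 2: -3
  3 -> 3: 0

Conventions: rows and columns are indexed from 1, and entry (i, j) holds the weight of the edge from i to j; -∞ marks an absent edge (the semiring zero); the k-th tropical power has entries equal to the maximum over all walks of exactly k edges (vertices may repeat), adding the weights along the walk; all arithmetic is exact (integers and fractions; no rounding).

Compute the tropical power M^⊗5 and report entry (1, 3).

M^⊗2:
  [13, 13, 11]
  [18, 18, 16]
  [6, 6, 4]
M^⊗3:
  [22, 22, 20]
  [27, 27, 25]
  [15, 15, 13]
M^⊗4:
  [31, 31, 29]
  [36, 36, 34]
  [24, 24, 22]
M^⊗5:
  [40, 40, 38]
  [45, 45, 43]
  [33, 33, 31]
Key observation: the optimum is the walk 1->2->2->2->2->3, with weight 4 + 9 + 9 + 9 + 7 = 38.
Optimal value attained by: walk 1->2->2->2->2->3.
Answer: (M^⊗5)[1][3] = 38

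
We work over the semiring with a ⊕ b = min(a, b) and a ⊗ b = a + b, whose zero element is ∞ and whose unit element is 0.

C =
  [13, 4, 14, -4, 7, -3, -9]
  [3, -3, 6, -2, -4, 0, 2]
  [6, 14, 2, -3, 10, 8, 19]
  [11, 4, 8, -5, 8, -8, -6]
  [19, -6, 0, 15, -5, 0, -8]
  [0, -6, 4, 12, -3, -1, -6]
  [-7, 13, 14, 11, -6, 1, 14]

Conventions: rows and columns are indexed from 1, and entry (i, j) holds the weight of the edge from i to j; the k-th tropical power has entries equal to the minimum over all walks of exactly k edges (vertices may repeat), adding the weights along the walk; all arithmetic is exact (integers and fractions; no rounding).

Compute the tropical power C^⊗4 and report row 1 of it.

C^⊗2:
  [-16, -9, 1, -9, -15, -12, -10]
  [-5, -10, -4, -7, -9, -10, -12]
  [8, 1, 4, -8, 5, -11, -9]
  [-13, -14, -4, -10, -12, -13, -14]
  [-15, -11, -5, -8, -14, -7, -13]
  [-13, -9, -3, -8, -12, -6, -11]
  [1, -12, -6, -11, -11, -10, -16]
C^⊗3:
  [-17, -21, -15, -20, -20, -19, -25]
  [-19, -16, -9, -12, -18, -15, -17]
  [-16, -17, -7, -13, -15, -16, -17]
  [-21, -19, -12, -17, -20, -18, -22]
  [-20, -20, -14, -19, -19, -18, -24]
  [-18, -18, -12, -17, -17, -16, -22]
  [-23, -17, -11, -16, -22, -19, -19]
C^⊗4:
  [-32, -26, -20, -25, -31, -28, -28]
  [-24, -24, -18, -23, -23, -22, -28]
  [-24, -22, -15, -20, -23, -21, -25]
  [-29, -26, -20, -25, -28, -25, -30]
  [-31, -25, -19, -24, -30, -27, -29]
  [-29, -23, -17, -22, -28, -25, -27]
  [-26, -28, -22, -27, -27, -26, -32]
Answer: row 1 of C^⊗4 = [-32, -26, -20, -25, -31, -28, -28]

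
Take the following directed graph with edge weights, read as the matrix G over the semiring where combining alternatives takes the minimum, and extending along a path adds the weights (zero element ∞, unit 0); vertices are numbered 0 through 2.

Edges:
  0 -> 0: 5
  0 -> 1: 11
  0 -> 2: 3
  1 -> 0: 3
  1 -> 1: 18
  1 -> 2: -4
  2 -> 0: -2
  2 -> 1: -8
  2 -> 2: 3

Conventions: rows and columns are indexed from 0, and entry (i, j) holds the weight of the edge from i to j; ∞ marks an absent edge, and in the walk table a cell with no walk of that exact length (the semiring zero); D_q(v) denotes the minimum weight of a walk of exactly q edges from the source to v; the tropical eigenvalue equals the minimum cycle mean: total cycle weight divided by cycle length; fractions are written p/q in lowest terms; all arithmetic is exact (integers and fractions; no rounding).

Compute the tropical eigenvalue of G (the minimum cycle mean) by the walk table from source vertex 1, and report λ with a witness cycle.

q=0: [∞, 0, ∞]
q=1: [3, 18, -4]
q=2: [-6, -12, -1]
q=3: [-9, -9, -16]
Optimal cycle mean attained by: cycle 1->2->1, total (-4) + (-8), length 2.
Answer: λ = -6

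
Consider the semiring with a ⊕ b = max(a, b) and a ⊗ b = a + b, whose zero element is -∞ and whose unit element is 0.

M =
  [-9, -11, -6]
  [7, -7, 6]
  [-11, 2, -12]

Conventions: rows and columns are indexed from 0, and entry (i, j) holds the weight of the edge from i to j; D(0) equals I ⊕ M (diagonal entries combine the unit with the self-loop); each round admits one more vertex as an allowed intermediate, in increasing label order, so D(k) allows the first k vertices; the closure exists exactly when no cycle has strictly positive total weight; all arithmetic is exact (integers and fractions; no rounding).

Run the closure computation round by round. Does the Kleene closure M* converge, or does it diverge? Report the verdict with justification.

D(0):
  [0, -11, -6]
  [7, 0, 6]
  [-11, 2, 0]
D(1):
  [0, -11, -6]
  [7, 0, 6]
  [-11, 2, 0]
Detection: at round 2, diagonal entry (2, 2) turns strictly positive.
Key observation: the cycle 2->1->0->2 has total weight 2 + 7 + (-6), which is strictly positive.
Answer: DIVERGES — positive cycle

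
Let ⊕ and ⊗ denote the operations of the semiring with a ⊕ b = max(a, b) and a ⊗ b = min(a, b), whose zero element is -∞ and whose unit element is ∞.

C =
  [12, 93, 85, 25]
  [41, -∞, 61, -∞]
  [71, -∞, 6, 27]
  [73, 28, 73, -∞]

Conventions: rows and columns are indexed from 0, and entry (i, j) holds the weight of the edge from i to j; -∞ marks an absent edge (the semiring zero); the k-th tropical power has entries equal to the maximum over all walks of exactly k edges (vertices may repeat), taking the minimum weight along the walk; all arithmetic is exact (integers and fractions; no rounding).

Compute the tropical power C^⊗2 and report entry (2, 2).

C^⊗2:
  [71, 25, 61, 27]
  [61, 41, 41, 27]
  [27, 71, 71, 25]
  [71, 73, 73, 27]
Key observation: the optimum is the walk 2->0->2, with weight 71 min 85 = 71.
Optimal value attained by: walk 2->0->2.
Answer: (C^⊗2)[2][2] = 71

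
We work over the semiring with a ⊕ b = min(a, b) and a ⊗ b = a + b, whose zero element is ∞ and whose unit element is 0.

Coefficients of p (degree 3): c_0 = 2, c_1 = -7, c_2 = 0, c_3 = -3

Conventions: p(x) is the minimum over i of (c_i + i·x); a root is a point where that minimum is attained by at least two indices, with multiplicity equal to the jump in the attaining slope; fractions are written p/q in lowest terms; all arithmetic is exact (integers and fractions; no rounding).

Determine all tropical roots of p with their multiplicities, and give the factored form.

hull edge (i=0, c=2) to (i=1, c=-7): slope -9, span 1
hull edge (i=1, c=-7) to (i=3, c=-3): slope 2, span 2
Factored form: p(x) = -3 ⊗ (x ⊕ (-2)) ⊗ (x ⊕ (-2)) ⊗ (x ⊕ 9)
Answer: roots = -2 (mult 2), 9 (mult 1)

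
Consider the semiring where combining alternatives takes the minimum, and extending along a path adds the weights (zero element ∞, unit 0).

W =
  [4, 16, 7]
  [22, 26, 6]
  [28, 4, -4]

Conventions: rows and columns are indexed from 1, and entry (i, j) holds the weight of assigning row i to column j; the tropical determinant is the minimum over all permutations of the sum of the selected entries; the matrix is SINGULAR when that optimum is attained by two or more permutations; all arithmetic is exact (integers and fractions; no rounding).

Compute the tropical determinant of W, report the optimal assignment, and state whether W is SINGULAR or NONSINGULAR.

σ = (1, 2, 3): 4 + 26 + (-4) = 26
σ = (1, 3, 2): 4 + 6 + 4 = 14
σ = (2, 1, 3): 16 + 22 + (-4) = 34
σ = (2, 3, 1): 16 + 6 + 28 = 50
σ = (3, 1, 2): 7 + 22 + 4 = 33
σ = (3, 2, 1): 7 + 26 + 28 = 61
Optimal value attained by: σ = (1, 3, 2).
Answer: det⊕(W) = 14; verdict: NONSINGULAR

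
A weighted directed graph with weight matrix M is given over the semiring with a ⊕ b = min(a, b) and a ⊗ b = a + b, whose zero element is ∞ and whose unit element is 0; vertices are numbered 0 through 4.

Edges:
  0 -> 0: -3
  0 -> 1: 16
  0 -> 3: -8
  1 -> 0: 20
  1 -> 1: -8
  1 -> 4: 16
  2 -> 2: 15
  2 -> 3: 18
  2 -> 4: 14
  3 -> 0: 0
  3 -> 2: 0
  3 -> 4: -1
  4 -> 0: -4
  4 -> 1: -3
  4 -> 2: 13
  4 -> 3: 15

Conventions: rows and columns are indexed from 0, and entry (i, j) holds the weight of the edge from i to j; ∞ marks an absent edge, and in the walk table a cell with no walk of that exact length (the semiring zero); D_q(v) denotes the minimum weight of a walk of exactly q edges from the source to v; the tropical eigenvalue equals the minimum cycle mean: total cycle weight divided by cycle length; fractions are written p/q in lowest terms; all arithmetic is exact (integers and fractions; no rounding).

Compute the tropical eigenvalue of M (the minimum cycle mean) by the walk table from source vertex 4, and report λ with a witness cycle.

q=0: [∞, ∞, ∞, ∞, 0]
q=1: [-4, -3, 13, 15, ∞]
q=2: [-7, -11, 15, -12, 13]
q=3: [-12, -19, -12, -15, -13]
q=4: [-17, -27, -15, -20, -16]
q=5: [-20, -35, -20, -25, -21]
Optimal cycle mean attained by: cycle 1->1, total (-8), length 1.
Answer: λ = -8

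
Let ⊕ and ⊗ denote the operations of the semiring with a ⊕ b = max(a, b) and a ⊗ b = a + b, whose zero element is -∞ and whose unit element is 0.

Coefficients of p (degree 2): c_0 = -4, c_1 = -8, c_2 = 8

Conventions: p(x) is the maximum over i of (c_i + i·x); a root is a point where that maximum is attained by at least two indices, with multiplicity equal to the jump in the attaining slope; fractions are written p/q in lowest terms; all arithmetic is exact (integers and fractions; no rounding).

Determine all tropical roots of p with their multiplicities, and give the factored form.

hull edge (i=0, c=-4) to (i=2, c=8): slope 6, span 2
Factored form: p(x) = 8 ⊗ (x ⊕ (-6)) ⊗ (x ⊕ (-6))
Answer: roots = -6 (mult 2)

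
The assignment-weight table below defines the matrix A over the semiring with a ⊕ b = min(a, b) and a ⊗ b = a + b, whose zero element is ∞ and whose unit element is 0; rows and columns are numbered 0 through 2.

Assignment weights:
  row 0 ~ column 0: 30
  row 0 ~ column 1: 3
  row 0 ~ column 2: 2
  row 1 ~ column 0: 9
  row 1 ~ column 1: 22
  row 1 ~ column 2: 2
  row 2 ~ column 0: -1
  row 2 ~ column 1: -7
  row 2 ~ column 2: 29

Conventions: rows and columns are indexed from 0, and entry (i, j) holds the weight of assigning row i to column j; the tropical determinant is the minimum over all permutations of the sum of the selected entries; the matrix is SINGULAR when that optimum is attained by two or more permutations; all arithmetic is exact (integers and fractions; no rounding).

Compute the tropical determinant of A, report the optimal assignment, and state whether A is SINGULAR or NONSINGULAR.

σ = (0, 1, 2): 30 + 22 + 29 = 81
σ = (0, 2, 1): 30 + 2 + (-7) = 25
σ = (1, 0, 2): 3 + 9 + 29 = 41
σ = (1, 2, 0): 3 + 2 + (-1) = 4
σ = (2, 0, 1): 2 + 9 + (-7) = 4
σ = (2, 1, 0): 2 + 22 + (-1) = 23
Optimal value attained by: σ = (1, 2, 0).
Answer: det⊕(A) = 4; verdict: SINGULAR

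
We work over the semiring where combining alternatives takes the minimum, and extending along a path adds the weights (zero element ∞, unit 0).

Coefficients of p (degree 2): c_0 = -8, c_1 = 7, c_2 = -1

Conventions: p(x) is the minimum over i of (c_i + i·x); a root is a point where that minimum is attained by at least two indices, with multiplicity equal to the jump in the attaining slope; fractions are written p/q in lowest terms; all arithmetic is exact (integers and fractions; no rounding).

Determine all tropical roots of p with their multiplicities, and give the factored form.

hull edge (i=0, c=-8) to (i=2, c=-1): slope 7/2, span 2
Factored form: p(x) = -1 ⊗ (x ⊕ (-7/2)) ⊗ (x ⊕ (-7/2))
Answer: roots = -7/2 (mult 2)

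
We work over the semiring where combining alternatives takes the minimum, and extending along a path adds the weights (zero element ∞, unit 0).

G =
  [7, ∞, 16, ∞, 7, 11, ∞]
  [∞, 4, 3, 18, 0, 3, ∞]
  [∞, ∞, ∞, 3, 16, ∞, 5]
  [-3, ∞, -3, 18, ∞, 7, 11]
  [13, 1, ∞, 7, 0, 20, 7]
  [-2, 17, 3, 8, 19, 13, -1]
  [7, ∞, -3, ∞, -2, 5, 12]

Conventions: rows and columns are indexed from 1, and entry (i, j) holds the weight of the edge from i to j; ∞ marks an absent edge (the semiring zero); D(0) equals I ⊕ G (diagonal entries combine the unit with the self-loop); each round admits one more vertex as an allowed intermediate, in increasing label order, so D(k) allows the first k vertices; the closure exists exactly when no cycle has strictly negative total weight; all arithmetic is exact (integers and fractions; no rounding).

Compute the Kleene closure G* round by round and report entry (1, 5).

D(0):
  [0, ∞, 16, ∞, 7, 11, ∞]
  [∞, 0, 3, 18, 0, 3, ∞]
  [∞, ∞, 0, 3, 16, ∞, 5]
  [-3, ∞, -3, 0, ∞, 7, 11]
  [13, 1, ∞, 7, 0, 20, 7]
  [-2, 17, 3, 8, 19, 0, -1]
  [7, ∞, -3, ∞, -2, 5, 0]
D(1):
  [0, ∞, 16, ∞, 7, 11, ∞]
  [∞, 0, 3, 18, 0, 3, ∞]
  [∞, ∞, 0, 3, 16, ∞, 5]
  [-3, ∞, -3, 0, 4, 7, 11]
  [13, 1, 29, 7, 0, 20, 7]
  [-2, 17, 3, 8, 5, 0, -1]
  [7, ∞, -3, ∞, -2, 5, 0]
D(2):
  [0, ∞, 16, ∞, 7, 11, ∞]
  [∞, 0, 3, 18, 0, 3, ∞]
  [∞, ∞, 0, 3, 16, ∞, 5]
  [-3, ∞, -3, 0, 4, 7, 11]
  [13, 1, 4, 7, 0, 4, 7]
  [-2, 17, 3, 8, 5, 0, -1]
  [7, ∞, -3, ∞, -2, 5, 0]
D(3):
  [0, ∞, 16, 19, 7, 11, 21]
  [∞, 0, 3, 6, 0, 3, 8]
  [∞, ∞, 0, 3, 16, ∞, 5]
  [-3, ∞, -3, 0, 4, 7, 2]
  [13, 1, 4, 7, 0, 4, 7]
  [-2, 17, 3, 6, 5, 0, -1]
  [7, ∞, -3, 0, -2, 5, 0]
D(4):
  [0, ∞, 16, 19, 7, 11, 21]
  [3, 0, 3, 6, 0, 3, 8]
  [0, ∞, 0, 3, 7, 10, 5]
  [-3, ∞, -3, 0, 4, 7, 2]
  [4, 1, 4, 7, 0, 4, 7]
  [-2, 17, 3, 6, 5, 0, -1]
  [-3, ∞, -3, 0, -2, 5, 0]
D(5):
  [0, 8, 11, 14, 7, 11, 14]
  [3, 0, 3, 6, 0, 3, 7]
  [0, 8, 0, 3, 7, 10, 5]
  [-3, 5, -3, 0, 4, 7, 2]
  [4, 1, 4, 7, 0, 4, 7]
  [-2, 6, 3, 6, 5, 0, -1]
  [-3, -1, -3, 0, -2, 2, 0]
D(6):
  [0, 8, 11, 14, 7, 11, 10]
  [1, 0, 3, 6, 0, 3, 2]
  [0, 8, 0, 3, 7, 10, 5]
  [-3, 5, -3, 0, 4, 7, 2]
  [2, 1, 4, 7, 0, 4, 3]
  [-2, 6, 3, 6, 5, 0, -1]
  [-3, -1, -3, 0, -2, 2, 0]
D(7):
  [0, 8, 7, 10, 7, 11, 10]
  [-1, 0, -1, 2, 0, 3, 2]
  [0, 4, 0, 3, 3, 7, 5]
  [-3, 1, -3, 0, 0, 4, 2]
  [0, 1, 0, 3, 0, 4, 3]
  [-4, -2, -4, -1, -3, 0, -1]
  [-3, -1, -3, 0, -2, 2, 0]
Answer: G*[1][5] = 7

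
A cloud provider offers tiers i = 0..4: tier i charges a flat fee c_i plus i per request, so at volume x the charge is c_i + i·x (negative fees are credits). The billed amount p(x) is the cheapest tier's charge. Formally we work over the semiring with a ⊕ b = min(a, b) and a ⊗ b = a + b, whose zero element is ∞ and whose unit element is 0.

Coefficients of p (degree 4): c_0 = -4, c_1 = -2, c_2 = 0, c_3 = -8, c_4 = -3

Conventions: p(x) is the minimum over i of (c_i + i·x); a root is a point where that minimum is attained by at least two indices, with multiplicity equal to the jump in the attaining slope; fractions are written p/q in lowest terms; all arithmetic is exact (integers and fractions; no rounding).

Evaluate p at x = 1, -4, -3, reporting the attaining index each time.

p(1) = min(-4+0·1=-4, -2+1·1=-1, 0+2·1=2, -8+3·1=-5, -3+4·1=1) = -5 (attained by i=3)
p(-4) = min(-4+0·(-4)=-4, -2+1·(-4)=-6, 0+2·(-4)=-8, -8+3·(-4)=-20, -3+4·(-4)=-19) = -20 (attained by i=3)
p(-3) = min(-4+0·(-3)=-4, -2+1·(-3)=-5, 0+2·(-3)=-6, -8+3·(-3)=-17, -3+4·(-3)=-15) = -17 (attained by i=3)
Answer: p(1) = -5; p(-4) = -20; p(-3) = -17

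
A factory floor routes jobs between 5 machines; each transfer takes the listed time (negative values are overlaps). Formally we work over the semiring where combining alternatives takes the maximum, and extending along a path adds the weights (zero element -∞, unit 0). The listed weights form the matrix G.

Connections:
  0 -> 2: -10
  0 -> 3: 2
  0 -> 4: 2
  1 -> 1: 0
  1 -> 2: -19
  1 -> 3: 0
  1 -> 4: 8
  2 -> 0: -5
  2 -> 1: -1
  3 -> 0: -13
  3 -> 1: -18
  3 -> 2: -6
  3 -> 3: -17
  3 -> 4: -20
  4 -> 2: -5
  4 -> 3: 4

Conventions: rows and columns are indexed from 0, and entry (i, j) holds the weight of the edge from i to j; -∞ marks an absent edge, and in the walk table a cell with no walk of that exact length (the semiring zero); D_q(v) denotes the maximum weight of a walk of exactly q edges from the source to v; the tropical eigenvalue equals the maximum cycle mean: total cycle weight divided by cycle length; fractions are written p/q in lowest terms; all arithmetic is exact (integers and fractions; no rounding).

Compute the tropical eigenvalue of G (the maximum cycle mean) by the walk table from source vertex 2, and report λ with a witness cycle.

q=0: [-∞, -∞, 0, -∞, -∞]
q=1: [-5, -1, -∞, -∞, -∞]
q=2: [-∞, -1, -15, -1, 7]
q=3: [-14, -1, 2, 11, 7]
q=4: [-2, 1, 5, 11, 7]
q=5: [0, 4, 5, 11, 9]
Optimal cycle mean attained by: cycle 1->4->3->2->1, total 8 + 4 + (-6) + (-1), length 4.
Answer: λ = 5/4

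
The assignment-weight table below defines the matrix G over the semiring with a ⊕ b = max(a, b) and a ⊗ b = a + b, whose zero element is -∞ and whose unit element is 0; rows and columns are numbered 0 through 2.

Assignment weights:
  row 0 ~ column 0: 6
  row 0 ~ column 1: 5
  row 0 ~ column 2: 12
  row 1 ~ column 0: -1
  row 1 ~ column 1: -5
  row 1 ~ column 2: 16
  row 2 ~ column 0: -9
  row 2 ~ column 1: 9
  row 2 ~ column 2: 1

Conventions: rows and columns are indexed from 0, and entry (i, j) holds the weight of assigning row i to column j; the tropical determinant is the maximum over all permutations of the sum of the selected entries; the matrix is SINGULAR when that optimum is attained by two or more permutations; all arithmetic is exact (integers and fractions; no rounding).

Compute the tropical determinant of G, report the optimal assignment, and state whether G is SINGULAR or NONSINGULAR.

σ = (0, 1, 2): 6 + (-5) + 1 = 2
σ = (0, 2, 1): 6 + 16 + 9 = 31
σ = (1, 0, 2): 5 + (-1) + 1 = 5
σ = (1, 2, 0): 5 + 16 + (-9) = 12
σ = (2, 0, 1): 12 + (-1) + 9 = 20
σ = (2, 1, 0): 12 + (-5) + (-9) = -2
Optimal value attained by: σ = (0, 2, 1).
Answer: det⊕(G) = 31; verdict: NONSINGULAR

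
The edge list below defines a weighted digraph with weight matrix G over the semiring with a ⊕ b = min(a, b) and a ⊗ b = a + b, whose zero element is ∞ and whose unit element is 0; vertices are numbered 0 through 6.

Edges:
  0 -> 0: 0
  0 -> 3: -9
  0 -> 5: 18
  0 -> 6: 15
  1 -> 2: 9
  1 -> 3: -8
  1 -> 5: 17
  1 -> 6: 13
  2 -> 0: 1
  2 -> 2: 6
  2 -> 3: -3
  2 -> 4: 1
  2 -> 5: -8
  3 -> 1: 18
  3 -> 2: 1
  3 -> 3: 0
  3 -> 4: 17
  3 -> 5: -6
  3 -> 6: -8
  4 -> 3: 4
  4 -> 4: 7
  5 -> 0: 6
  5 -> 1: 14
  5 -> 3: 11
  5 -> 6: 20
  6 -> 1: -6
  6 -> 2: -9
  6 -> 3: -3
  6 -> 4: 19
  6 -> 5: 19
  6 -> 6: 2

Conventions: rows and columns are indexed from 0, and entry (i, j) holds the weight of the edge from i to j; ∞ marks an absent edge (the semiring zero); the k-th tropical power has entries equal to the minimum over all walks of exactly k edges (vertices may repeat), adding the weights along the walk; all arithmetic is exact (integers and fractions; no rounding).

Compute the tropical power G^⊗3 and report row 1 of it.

G^⊗2:
  [0, 9, -8, -9, 8, -15, -17]
  [10, 7, -7, -8, 9, -14, -16]
  [-2, 6, -2, -8, 7, -9, -11]
  [0, -14, -17, -11, 2, -7, -8]
  [∞, 22, 5, 4, 14, -2, -4]
  [6, 14, 11, -3, 28, 5, 3]
  [-8, -4, -7, -14, -8, -17, -11]
G^⊗3:
  [-9, -23, -26, -20, -7, -16, -17]
  [-8, -22, -25, -19, -6, -15, -16]
  [-3, -17, -20, -14, -1, -14, -16]
  [-16, -14, -17, -22, -16, -25, -19]
  [4, -10, -13, -7, 6, -3, -4]
  [6, -3, -6, -3, 12, -9, -11]
  [-11, -17, -20, -17, -6, -20, -22]
Answer: row 1 of G^⊗3 = [-8, -22, -25, -19, -6, -15, -16]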